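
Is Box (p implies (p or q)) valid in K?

Tableau for the negation not Box (p implies (p or q)):
1. not Box (p implies (p or q)), w0
2. not (p implies (p or q)), w1
3. p, w1
4. not (p or q), w1
5. not p, w1
6. not q, w1
Accessibility: w0Rw1
Branch closes: p and not p both at w1.
Every branch of the negation's tableau closes; the branch above is one of them.

Valid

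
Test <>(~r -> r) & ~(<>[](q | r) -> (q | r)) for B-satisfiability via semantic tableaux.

1. <>(~r -> r) & ~(<>[](q | r) -> (q | r)), u
2. <>(~r -> r), u
3. ~(<>[](q | r) -> (q | r)), u
4. <>[](q | r), u
5. ~(q | r), u
6. ~q, u
7. ~r, u
8. ~r -> r, v
9. r, v
10. [](q | r), w
11. q | r, u
12. q | r, w
13. r, u
Accessibility: uRu, uRv, uRw, vRu, vRv, wRu, wRw
Branch closes: r and ~r both at u.
(One branch shown.) All branches close.

Unsatisfiable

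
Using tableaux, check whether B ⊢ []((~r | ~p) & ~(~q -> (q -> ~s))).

Tableau for the negation ~[]((~r | ~p) & ~(~q -> (q -> ~s))):
1. ~[]((~r | ~p) & ~(~q -> (q -> ~s))), w0
2. ~((~r | ~p) & ~(~q -> (q -> ~s))), w1
3. ~q -> (q -> ~s), w1
4. q -> ~s, w1
5. ~s, w1
Accessibility: w0Rw0, w0Rw1, w1Rw0, w1Rw1
The negation has an open branch (countermodel exists).

Invalid (countermodel exists)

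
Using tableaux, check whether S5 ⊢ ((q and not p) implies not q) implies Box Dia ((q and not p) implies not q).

Valid

Tableau for the negation not (((q and not p) implies not q) implies Box Dia ((q and not p) implies not q)):
1. not (((q and not p) implies not q) implies Box Dia ((q and not p) implies not q)), w0
2. (q and not p) implies not q, w0   [neg-implies-rule on 1]
3. not Box Dia ((q and not p) implies not q), w0   [neg-implies-rule on 1]
4. not (q and not p), w0   [implies-rule on 2 (branches; this branch)]
5. p, w0   [neg-and-rule on 4 (branches; this branch)]
6. not Dia ((q and not p) implies not q), w1   [neg-Box-rule on 3: fresh world w1, w0Rw1]
7. not ((q and not p) implies not q), w0   [neg-Dia-rule on 6 via w1Rw0]
8. q and not p, w0   [neg-implies-rule on 7]
9. q, w0   [neg-implies-rule on 7]
10. not p, w0   [and-rule on 8]
Accessibility: w0Rw0, w0Rw1, w1Rw0, w1Rw1
Branch closes: p and not p both at w0.
Every branch of the negation's tableau closes; the branch above is one of them.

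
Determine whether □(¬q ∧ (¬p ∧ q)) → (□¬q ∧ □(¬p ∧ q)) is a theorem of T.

Tableau for the negation ¬(□(¬q ∧ (¬p ∧ q)) → (□¬q ∧ □(¬p ∧ q))):
1. ¬(□(¬q ∧ (¬p ∧ q)) → (□¬q ∧ □(¬p ∧ q))), w0
2. □(¬q ∧ (¬p ∧ q)), w0
3. ¬(□¬q ∧ □(¬p ∧ q)), w0
4. ¬q ∧ (¬p ∧ q), w0
5. ¬q, w0
6. ¬p ∧ q, w0
7. ¬p, w0
8. q, w0
Accessibility: w0Rw0
Branch closes: q and ¬q both at w0.
Every branch of the negation's tableau closes; the branch above is one of them.

Yes, valid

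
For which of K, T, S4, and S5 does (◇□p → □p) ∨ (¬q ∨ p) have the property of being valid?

S5

S4-tableau for the negation ¬((◇□p → □p) ∨ (¬q ∨ p)):
1. ¬((◇□p → □p) ∨ (¬q ∨ p)), w0
2. ¬(◇□p → □p), w0
3. ¬(¬q ∨ p), w0
4. ◇□p, w0
5. ¬□p, w0
6. q, w0
7. ¬p, w0
8. □p, w1
9. p, w1
10. ¬p, w2
Accessibility: w0Rw0, w0Rw1, w0Rw2, w1Rw1, w2Rw2
Complete open branch: countermodel on an S4-frame, so not valid in S4, nor in K, T (the same frame is also a K-frame and a T-frame).
S5-tableau for the negation ¬((◇□p → □p) ∨ (¬q ∨ p)):
1. ¬((◇□p → □p) ∨ (¬q ∨ p)), w0
2. ¬(◇□p → □p), w0
3. ¬(¬q ∨ p), w0
4. ◇□p, w0
5. ¬□p, w0
6. q, w0
7. ¬p, w0
8. □p, w1
9. p, w0
Accessibility: w0Rw0, w0Rw1, w1Rw0, w1Rw1
Branch closes: p and ¬p both at w0.
Every branch closes (one shown): valid in S5.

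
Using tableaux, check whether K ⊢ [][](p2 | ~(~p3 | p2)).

Tableau for the negation ~[][](p2 | ~(~p3 | p2)):
1. ~[][](p2 | ~(~p3 | p2)), u
2. ~[](p2 | ~(~p3 | p2)), v   [~[]-rule on 1: fresh world v, uRv]
3. ~(p2 | ~(~p3 | p2)), w   [~[]-rule on 2: fresh world w, vRw]
4. ~p2, w   [~|-rule on 3]
5. ~p3 | p2, w   [~|-rule on 3]
6. ~p3, w   [|-rule on 5 (branches; this branch)]
Accessibility: uRv, vRw
The negation has an open branch (countermodel exists).

Not valid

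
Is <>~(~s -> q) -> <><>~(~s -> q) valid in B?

Valid in B

Tableau for the negation ~(<>~(~s -> q) -> <><>~(~s -> q)):
1. ~(<>~(~s -> q) -> <><>~(~s -> q)), u
2. <>~(~s -> q), u
3. ~<><>~(~s -> q), u
4. ~<>~(~s -> q), u
5. ~s -> q, u
6. q, u
7. ~(~s -> q), v
8. ~s, v
9. ~q, v
10. ~<>~(~s -> q), v
11. ~s -> q, v
12. q, v
Accessibility: uRu, uRv, vRu, vRv
Branch closes: q and ~q both at v.
All branches of the negation close; one closing branch shown above.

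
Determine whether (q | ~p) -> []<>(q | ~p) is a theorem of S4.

Not valid

Tableau for the negation ~((q | ~p) -> []<>(q | ~p)):
1. ~((q | ~p) -> []<>(q | ~p)), w0
2. q | ~p, w0
3. ~[]<>(q | ~p), w0
4. ~p, w0
5. ~<>(q | ~p), w1
6. ~(q | ~p), w1
7. ~q, w1
8. p, w1
Accessibility: w0Rw0, w0Rw1, w1Rw1
The negation has an open branch (countermodel exists).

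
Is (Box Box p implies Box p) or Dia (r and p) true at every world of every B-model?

Tableau for the negation not ((Box Box p implies Box p) or Dia (r and p)):
1. not ((Box Box p implies Box p) or Dia (r and p)), u
2. not (Box Box p implies Box p), u   [neg-or-rule on 1]
3. not Dia (r and p), u   [neg-or-rule on 1]
4. Box Box p, u   [neg-implies-rule on 2]
5. not Box p, u   [neg-implies-rule on 2]
6. not (r and p), u   [neg-Dia-rule on 3 via uRu]
7. Box p, u   [Box-rule on 4 via uRu]
8. p, u   [Box-rule on 7 via uRu]
9. not r, u   [neg-and-rule on 6 (branches; this branch)]
10. not p, v   [neg-Box-rule on 5: fresh world v, uRv]
11. not (r and p), v   [neg-Dia-rule on 3 via uRv]
12. Box p, v   [Box-rule on 4 via uRv]
13. p, v   [Box-rule on 7 via uRv]
Accessibility: uRu, uRv, vRu, vRv
Branch closes: p and not p both at v.
All branches of the negation close; one closing branch shown above.

Yes, valid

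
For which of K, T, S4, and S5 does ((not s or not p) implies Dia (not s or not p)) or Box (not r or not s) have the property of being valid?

T, S4, S5

K-tableau for the negation not (((not s or not p) implies Dia (not s or not p)) or Box (not r or not s)):
1. not (((not s or not p) implies Dia (not s or not p)) or Box (not r or not s)), 0
2. not ((not s or not p) implies Dia (not s or not p)), 0
3. not Box (not r or not s), 0
4. not s or not p, 0
5. not Dia (not s or not p), 0
6. not p, 0
7. not (not r or not s), 1
8. r, 1
9. s, 1
10. not (not s or not p), 1
11. p, 1
Accessibility: 0R1
Complete open branch: countermodel on a K-frame, so not valid in K.
T-tableau for the negation not (((not s or not p) implies Dia (not s or not p)) or Box (not r or not s)):
1. not (((not s or not p) implies Dia (not s or not p)) or Box (not r or not s)), 0
2. not ((not s or not p) implies Dia (not s or not p)), 0
3. not Box (not r or not s), 0
4. not s or not p, 0
5. not Dia (not s or not p), 0
6. not (not s or not p), 0
7. s, 0
8. p, 0
9. not p, 0
Accessibility: 0R0
Branch closes: p and not p both at 0.
Every branch closes (one shown): valid in T, hence also in S4, S5 (every theorem of T is a theorem of S4 and S5).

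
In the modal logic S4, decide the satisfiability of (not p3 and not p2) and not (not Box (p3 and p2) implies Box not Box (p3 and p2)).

1. (not p3 and not p2) and not (not Box (p3 and p2) implies Box not Box (p3 and p2)), u
2. not p3 and not p2, u   [and-rule on 1]
3. not (not Box (p3 and p2) implies Box not Box (p3 and p2)), u   [and-rule on 1]
4. not p3, u   [and-rule on 2]
5. not p2, u   [and-rule on 2]
6. not Box (p3 and p2), u   [neg-implies-rule on 3]
7. not Box not Box (p3 and p2), u   [neg-implies-rule on 3]
8. not (p3 and p2), v   [neg-Box-rule on 6: fresh world v, uRv]
9. not p2, v   [neg-and-rule on 8 (branches; this branch)]
10. Box (p3 and p2), w   [neg-Box-rule on 7: fresh world w, uRw]
11. p3 and p2, w   [Box-rule on 10 via wRw]
12. p3, w   [and-rule on 11]
13. p2, w   [and-rule on 11]
Accessibility: uRu, uRv, uRw, vRv, wRw

Satisfiable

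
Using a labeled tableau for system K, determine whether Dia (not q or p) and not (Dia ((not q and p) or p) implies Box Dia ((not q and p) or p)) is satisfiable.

1. Dia (not q or p) and not (Dia ((not q and p) or p) implies Box Dia ((not q and p) or p)), u
2. Dia (not q or p), u   [and-rule on 1]
3. not (Dia ((not q and p) or p) implies Box Dia ((not q and p) or p)), u   [and-rule on 1]
4. Dia ((not q and p) or p), u   [neg-implies-rule on 3]
5. not Box Dia ((not q and p) or p), u   [neg-implies-rule on 3]
6. not q or p, v   [Dia-rule on 2: fresh world v, uRv]
7. p, v   [or-rule on 6 (branches; this branch)]
8. (not q and p) or p, w   [Dia-rule on 4: fresh world w, uRw]
9. p, w   [or-rule on 8 (branches; this branch)]
10. not Dia ((not q and p) or p), x   [neg-Box-rule on 5: fresh world x, uRx]
Accessibility: uRv, uRw, uRx

Satisfiable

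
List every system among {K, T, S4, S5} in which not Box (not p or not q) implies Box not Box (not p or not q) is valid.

S5-tableau for the negation not (not Box (not p or not q) implies Box not Box (not p or not q)):
1. not (not Box (not p or not q) implies Box not Box (not p or not q)), 0
2. not Box (not p or not q), 0
3. not Box not Box (not p or not q), 0
4. not (not p or not q), 1
5. p, 1
6. q, 1
7. Box (not p or not q), 2
8. not p or not q, 0
9. not p or not q, 1
10. not p or not q, 2
11. not q, 0
12. not q, 1
Accessibility: 0R0, 0R1, 0R2, 1R0, 1R1, 1R2, 2R0, 2R1, 2R2
Branch closes: q and not q both at 1.
Every branch closes (one shown): valid in S5.
S4-tableau for the negation not (not Box (not p or not q) implies Box not Box (not p or not q)):
1. not (not Box (not p or not q) implies Box not Box (not p or not q)), 0
2. not Box (not p or not q), 0
3. not Box not Box (not p or not q), 0
4. not (not p or not q), 1
5. p, 1
6. q, 1
7. Box (not p or not q), 2
8. not p or not q, 2
9. not q, 2
Accessibility: 0R0, 0R1, 0R2, 1R1, 2R2
Complete open branch: countermodel on an S4-frame, so not valid in S4, nor in K, T (the same frame is also a K-frame and a T-frame).

S5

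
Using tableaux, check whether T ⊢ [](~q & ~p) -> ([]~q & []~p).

Valid in T

Tableau for the negation ~([](~q & ~p) -> ([]~q & []~p)):
1. ~([](~q & ~p) -> ([]~q & []~p)), w0
2. [](~q & ~p), w0
3. ~([]~q & []~p), w0
4. ~q & ~p, w0
5. ~q, w0
6. ~p, w0
7. ~[]~p, w0
8. p, w1
9. ~q & ~p, w1
10. ~q, w1
11. ~p, w1
Accessibility: w0Rw0, w0Rw1, w1Rw1
Branch closes: p and ~p both at w1.
Every branch of the negation's tableau closes; the branch above is one of them.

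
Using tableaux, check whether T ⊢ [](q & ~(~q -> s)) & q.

Tableau for the negation ~([](q & ~(~q -> s)) & q):
1. ~([](q & ~(~q -> s)) & q), 0
2. ~q, 0   [~&-rule on 1 (branches; this branch)]
Accessibility: 0R0
The negation has an open branch (countermodel exists).

No, not valid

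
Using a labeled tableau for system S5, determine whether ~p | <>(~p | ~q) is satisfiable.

1. ~p | <>(~p | ~q), u
2. <>(~p | ~q), u
3. ~p | ~q, v
4. ~q, v
Accessibility: uRu, uRv, vRu, vRv

Yes, satisfiable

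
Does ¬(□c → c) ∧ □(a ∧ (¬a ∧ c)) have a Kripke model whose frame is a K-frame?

Yes, satisfiable

1. ¬(□c → c) ∧ □(a ∧ (¬a ∧ c)), u
2. ¬(□c → c), u
3. □(a ∧ (¬a ∧ c)), u
4. □c, u
5. ¬c, u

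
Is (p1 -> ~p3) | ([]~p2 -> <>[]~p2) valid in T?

Tableau for the negation ~((p1 -> ~p3) | ([]~p2 -> <>[]~p2)):
1. ~((p1 -> ~p3) | ([]~p2 -> <>[]~p2)), w0
2. ~(p1 -> ~p3), w0
3. ~([]~p2 -> <>[]~p2), w0
4. p1, w0
5. p3, w0
6. []~p2, w0
7. ~<>[]~p2, w0
8. ~p2, w0
9. ~[]~p2, w0
10. p2, w1
11. ~p2, w1
Accessibility: w0Rw0, w0Rw1, w1Rw1
Branch closes: p2 and ~p2 both at w1.
All branches of the negation close; one closing branch shown above.

Valid in T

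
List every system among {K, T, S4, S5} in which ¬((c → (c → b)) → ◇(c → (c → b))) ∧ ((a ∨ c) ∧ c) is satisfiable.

T-tableau for the formula:
1. ¬((c → (c → b)) → ◇(c → (c → b))) ∧ ((a ∨ c) ∧ c), 0
2. ¬((c → (c → b)) → ◇(c → (c → b))), 0   [∧-rule on 1]
3. (a ∨ c) ∧ c, 0   [∧-rule on 1]
4. c → (c → b), 0   [¬→-rule on 2]
5. ¬◇(c → (c → b)), 0   [¬→-rule on 2]
6. a ∨ c, 0   [∧-rule on 3]
7. c, 0   [∧-rule on 3]
8. ¬(c → (c → b)), 0   [¬◇-rule on 5 via 0R0]
9. ¬(c → b), 0   [¬→-rule on 8]
10. ¬b, 0   [¬→-rule on 9]
11. c → b, 0   [→-rule on 4 (branches; this branch)]
12. b, 0   [→-rule on 11 (branches; this branch)]
Accessibility: 0R0
Branch closes: b and ¬b both at 0.
Every branch closes (one shown): unsatisfiable in T, hence also in S4, S5 (every S4/S5-frame is a T-frame).
K-tableau for the formula:
1. ¬((c → (c → b)) → ◇(c → (c → b))) ∧ ((a ∨ c) ∧ c), 0
2. ¬((c → (c → b)) → ◇(c → (c → b))), 0   [∧-rule on 1]
3. (a ∨ c) ∧ c, 0   [∧-rule on 1]
4. c → (c → b), 0   [¬→-rule on 2]
5. ¬◇(c → (c → b)), 0   [¬→-rule on 2]
6. a ∨ c, 0   [∧-rule on 3]
7. c, 0   [∧-rule on 3]
8. c → b, 0   [→-rule on 4 (branches; this branch)]
9. b, 0   [→-rule on 8 (branches; this branch)]
Complete open branch: satisfiable in K.

K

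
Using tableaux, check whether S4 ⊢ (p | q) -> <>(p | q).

Tableau for the negation ~((p | q) -> <>(p | q)):
1. ~((p | q) -> <>(p | q)), 0
2. p | q, 0
3. ~<>(p | q), 0
4. ~(p | q), 0
5. ~p, 0
6. ~q, 0
7. q, 0
Accessibility: 0R0
Branch closes: q and ~q both at 0.
All branches of the negation close; one closing branch shown above.

Valid in S4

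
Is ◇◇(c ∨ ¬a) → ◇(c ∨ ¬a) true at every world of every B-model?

No, not valid

Tableau for the negation ¬(◇◇(c ∨ ¬a) → ◇(c ∨ ¬a)):
1. ¬(◇◇(c ∨ ¬a) → ◇(c ∨ ¬a)), 0
2. ◇◇(c ∨ ¬a), 0
3. ¬◇(c ∨ ¬a), 0
4. ¬(c ∨ ¬a), 0
5. ¬c, 0
6. a, 0
7. ◇(c ∨ ¬a), 1
8. ¬(c ∨ ¬a), 1
9. ¬c, 1
10. a, 1
11. c ∨ ¬a, 2
12. ¬a, 2
Accessibility: 0R0, 0R1, 1R0, 1R1, 1R2, 2R1, 2R2
The negation has an open branch (countermodel exists).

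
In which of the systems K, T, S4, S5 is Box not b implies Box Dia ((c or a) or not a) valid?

T, S4, S5

K-tableau for the negation not (Box not b implies Box Dia ((c or a) or not a)):
1. not (Box not b implies Box Dia ((c or a) or not a)), u
2. Box not b, u   [neg-implies-rule on 1]
3. not Box Dia ((c or a) or not a), u   [neg-implies-rule on 1]
4. not Dia ((c or a) or not a), v   [neg-Box-rule on 3: fresh world v, uRv]
5. not b, v   [Box-rule on 2 via uRv]
Accessibility: uRv
Complete open branch: countermodel on a K-frame, so not valid in K.
T-tableau for the negation not (Box not b implies Box Dia ((c or a) or not a)):
1. not (Box not b implies Box Dia ((c or a) or not a)), u
2. Box not b, u   [neg-implies-rule on 1]
3. not Box Dia ((c or a) or not a), u   [neg-implies-rule on 1]
4. not b, u   [Box-rule on 2 via uRu]
5. not Dia ((c or a) or not a), v   [neg-Box-rule on 3: fresh world v, uRv]
6. not b, v   [Box-rule on 2 via uRv]
7. not ((c or a) or not a), v   [neg-Dia-rule on 5 via vRv]
8. not (c or a), v   [neg-or-rule on 7]
9. a, v   [neg-or-rule on 7]
10. not c, v   [neg-or-rule on 8]
11. not a, v   [neg-or-rule on 8]
Accessibility: uRu, uRv, vRv
Branch closes: a and not a both at v.
Every branch closes (one shown): valid in T, hence also in S4, S5 (every theorem of T is a theorem of S4 and S5).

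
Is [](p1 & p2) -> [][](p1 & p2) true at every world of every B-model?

Invalid (countermodel exists)

Tableau for the negation ~([](p1 & p2) -> [][](p1 & p2)):
1. ~([](p1 & p2) -> [][](p1 & p2)), 0
2. [](p1 & p2), 0   [~->-rule on 1]
3. ~[][](p1 & p2), 0   [~->-rule on 1]
4. p1 & p2, 0   [[]-rule on 2 via 0R0]
5. p1, 0   [&-rule on 4]
6. p2, 0   [&-rule on 4]
7. ~[](p1 & p2), 1   [~[]-rule on 3: fresh world 1, 0R1]
8. p1 & p2, 1   [[]-rule on 2 via 0R1]
9. p1, 1   [&-rule on 8]
10. p2, 1   [&-rule on 8]
11. ~(p1 & p2), 2   [~[]-rule on 7: fresh world 2, 1R2]
12. ~p2, 2   [~&-rule on 11 (branches; this branch)]
Accessibility: 0R0, 0R1, 1R0, 1R1, 1R2, 2R1, 2R2
The negation has an open branch (countermodel exists).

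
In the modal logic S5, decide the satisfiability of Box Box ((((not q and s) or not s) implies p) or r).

Satisfiable

1. Box Box ((((not q and s) or not s) implies p) or r), 0
2. Box ((((not q and s) or not s) implies p) or r), 0   [Box-rule on 1 via 0R0]
3. (((not q and s) or not s) implies p) or r, 0   [Box-rule on 2 via 0R0]
4. r, 0   [or-rule on 3 (branches; this branch)]
Accessibility: 0R0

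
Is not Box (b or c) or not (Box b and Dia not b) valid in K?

Tableau for the negation not (not Box (b or c) or not (Box b and Dia not b)):
1. not (not Box (b or c) or not (Box b and Dia not b)), 0
2. Box (b or c), 0
3. Box b and Dia not b, 0
4. Box b, 0
5. Dia not b, 0
6. not b, 1
7. b or c, 1
8. b, 1
Accessibility: 0R1
Branch closes: b and not b both at 1.
Every branch of the negation's tableau closes; the branch above is one of them.

Yes, valid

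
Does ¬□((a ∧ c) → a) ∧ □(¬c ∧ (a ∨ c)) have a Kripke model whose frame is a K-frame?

1. ¬□((a ∧ c) → a) ∧ □(¬c ∧ (a ∨ c)), 0
2. ¬□((a ∧ c) → a), 0
3. □(¬c ∧ (a ∨ c)), 0
4. ¬((a ∧ c) → a), 1
5. a ∧ c, 1
6. ¬a, 1
7. a, 1
8. c, 1
Accessibility: 0R1
Branch closes: a and ¬a both at 1.
All branches of the tableau close; one closing branch shown above.

Unsatisfiable (every branch closes)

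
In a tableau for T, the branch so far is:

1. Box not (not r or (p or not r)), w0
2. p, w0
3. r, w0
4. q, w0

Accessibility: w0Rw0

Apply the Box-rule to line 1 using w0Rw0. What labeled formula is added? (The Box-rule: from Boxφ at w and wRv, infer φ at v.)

not (not r or (p or not r)), w0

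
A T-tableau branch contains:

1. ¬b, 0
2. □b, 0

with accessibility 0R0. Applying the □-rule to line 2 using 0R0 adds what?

b, 0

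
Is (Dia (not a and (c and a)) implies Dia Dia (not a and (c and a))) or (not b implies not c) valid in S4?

Yes, valid

Tableau for the negation not ((Dia (not a and (c and a)) implies Dia Dia (not a and (c and a))) or (not b implies not c)):
1. not ((Dia (not a and (c and a)) implies Dia Dia (not a and (c and a))) or (not b implies not c)), 0
2. not (Dia (not a and (c and a)) implies Dia Dia (not a and (c and a))), 0
3. not (not b implies not c), 0
4. Dia (not a and (c and a)), 0
5. not Dia Dia (not a and (c and a)), 0
6. not b, 0
7. c, 0
8. not Dia (not a and (c and a)), 0
9. not (not a and (c and a)), 0
10. not (c and a), 0
11. not a, 0
12. not a and (c and a), 1
13. not a, 1
14. c and a, 1
15. c, 1
16. a, 1
Accessibility: 0R0, 0R1, 1R1
Branch closes: a and not a both at 1.
All branches of the negation close; one closing branch shown above.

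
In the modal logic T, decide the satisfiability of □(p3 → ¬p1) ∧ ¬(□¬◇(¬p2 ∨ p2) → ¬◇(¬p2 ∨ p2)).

1. □(p3 → ¬p1) ∧ ¬(□¬◇(¬p2 ∨ p2) → ¬◇(¬p2 ∨ p2)), u
2. □(p3 → ¬p1), u   [∧-rule on 1]
3. ¬(□¬◇(¬p2 ∨ p2) → ¬◇(¬p2 ∨ p2)), u   [∧-rule on 1]
4. □¬◇(¬p2 ∨ p2), u   [¬→-rule on 3]
5. ◇(¬p2 ∨ p2), u   [¬→-rule on 3]
6. p3 → ¬p1, u   [□-rule on 2 via uRu]
7. ¬◇(¬p2 ∨ p2), u   [□-rule on 4 via uRu]
8. ¬(¬p2 ∨ p2), u   [¬◇-rule on 7 via uRu]
9. p2, u   [¬∨-rule on 8]
10. ¬p2, u   [¬∨-rule on 8]
Accessibility: uRu
Branch closes: p2 and ¬p2 both at u.
Every branch closes; the branch above is one of them.

No, unsatisfiable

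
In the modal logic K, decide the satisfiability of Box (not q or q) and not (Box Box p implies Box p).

Satisfiable

1. Box (not q or q) and not (Box Box p implies Box p), 0
2. Box (not q or q), 0   [and-rule on 1]
3. not (Box Box p implies Box p), 0   [and-rule on 1]
4. Box Box p, 0   [neg-implies-rule on 3]
5. not Box p, 0   [neg-implies-rule on 3]
6. not p, 1   [neg-Box-rule on 5: fresh world 1, 0R1]
7. not q or q, 1   [Box-rule on 2 via 0R1]
8. Box p, 1   [Box-rule on 4 via 0R1]
9. q, 1   [or-rule on 7 (branches; this branch)]
Accessibility: 0R1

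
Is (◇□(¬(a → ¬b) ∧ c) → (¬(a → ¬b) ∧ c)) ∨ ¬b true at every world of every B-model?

Valid

Tableau for the negation ¬((◇□(¬(a → ¬b) ∧ c) → (¬(a → ¬b) ∧ c)) ∨ ¬b):
1. ¬((◇□(¬(a → ¬b) ∧ c) → (¬(a → ¬b) ∧ c)) ∨ ¬b), u
2. ¬(◇□(¬(a → ¬b) ∧ c) → (¬(a → ¬b) ∧ c)), u
3. b, u
4. ◇□(¬(a → ¬b) ∧ c), u
5. ¬(¬(a → ¬b) ∧ c), u
6. a → ¬b, u
7. ¬a, u
8. □(¬(a → ¬b) ∧ c), v
9. ¬(a → ¬b) ∧ c, u
10. ¬(a → ¬b), u
11. c, u
12. a, u
Accessibility: uRu, uRv, vRu, vRv
Branch closes: a and ¬a both at u.
Every branch of the negation's tableau closes; the branch above is one of them.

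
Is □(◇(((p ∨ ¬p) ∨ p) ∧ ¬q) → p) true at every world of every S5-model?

No, not valid

Tableau for the negation ¬□(◇(((p ∨ ¬p) ∨ p) ∧ ¬q) → p):
1. ¬□(◇(((p ∨ ¬p) ∨ p) ∧ ¬q) → p), w0
2. ¬(◇(((p ∨ ¬p) ∨ p) ∧ ¬q) → p), w1
3. ◇(((p ∨ ¬p) ∨ p) ∧ ¬q), w1
4. ¬p, w1
5. ((p ∨ ¬p) ∨ p) ∧ ¬q, w2
6. (p ∨ ¬p) ∨ p, w2
7. ¬q, w2
8. p, w2
Accessibility: w0Rw0, w0Rw1, w0Rw2, w1Rw0, w1Rw1, w1Rw2, w2Rw0, w2Rw1, w2Rw2
The negation has an open branch (countermodel exists).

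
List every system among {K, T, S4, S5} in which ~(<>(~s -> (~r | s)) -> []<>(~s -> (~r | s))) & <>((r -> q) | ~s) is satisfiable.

S4-tableau for the formula:
1. ~(<>(~s -> (~r | s)) -> []<>(~s -> (~r | s))) & <>((r -> q) | ~s), w0
2. ~(<>(~s -> (~r | s)) -> []<>(~s -> (~r | s))), w0
3. <>((r -> q) | ~s), w0
4. <>(~s -> (~r | s)), w0
5. ~[]<>(~s -> (~r | s)), w0
6. (r -> q) | ~s, w1
7. ~s, w1
8. ~s -> (~r | s), w2
9. ~r | s, w2
10. s, w2
11. ~<>(~s -> (~r | s)), w3
12. ~(~s -> (~r | s)), w3
13. ~s, w3
14. ~(~r | s), w3
15. r, w3
Accessibility: w0Rw0, w0Rw1, w0Rw2, w0Rw3, w1Rw1, w2Rw2, w3Rw3
Complete open branch: satisfiable in S4, hence also in K, T (this S4-model is also a K-model and a T-model).
S5-tableau for the formula:
1. ~(<>(~s -> (~r | s)) -> []<>(~s -> (~r | s))) & <>((r -> q) | ~s), w0
2. ~(<>(~s -> (~r | s)) -> []<>(~s -> (~r | s))), w0
3. <>((r -> q) | ~s), w0
4. <>(~s -> (~r | s)), w0
5. ~[]<>(~s -> (~r | s)), w0
6. (r -> q) | ~s, w1
7. r -> q, w1
8. q, w1
9. ~s -> (~r | s), w2
10. ~r | s, w2
11. ~r, w2
12. ~<>(~s -> (~r | s)), w3
13. ~(~s -> (~r | s)), w0
14. ~s, w0
15. ~(~r | s), w0
16. r, w0
17. ~(~s -> (~r | s)), w1
18. ~s, w1
19. ~(~r | s), w1
20. r, w1
21. ~(~s -> (~r | s)), w2
22. ~s, w2
23. ~(~r | s), w2
24. r, w2
Accessibility: w0Rw0, w0Rw1, w0Rw2, w0Rw3, w1Rw0, w1Rw1, w1Rw2, w1Rw3, w2Rw0, w2Rw1, w2Rw2, w2Rw3, w3Rw0, w3Rw1, w3Rw2, w3Rw3
Branch closes: r and ~r both at w2.
Every branch closes (one shown): unsatisfiable in S5.

K, T, S4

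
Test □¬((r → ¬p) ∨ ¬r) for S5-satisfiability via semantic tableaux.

Satisfiable (open branch found)

1. □¬((r → ¬p) ∨ ¬r), w0
2. ¬((r → ¬p) ∨ ¬r), w0
3. ¬(r → ¬p), w0
4. r, w0
5. p, w0
Accessibility: w0Rw0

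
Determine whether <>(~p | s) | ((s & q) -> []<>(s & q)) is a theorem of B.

Yes, valid

Tableau for the negation ~(<>(~p | s) | ((s & q) -> []<>(s & q))):
1. ~(<>(~p | s) | ((s & q) -> []<>(s & q))), 0
2. ~<>(~p | s), 0   [~|-rule on 1]
3. ~((s & q) -> []<>(s & q)), 0   [~|-rule on 1]
4. s & q, 0   [~->-rule on 3]
5. ~[]<>(s & q), 0   [~->-rule on 3]
6. s, 0   [&-rule on 4]
7. q, 0   [&-rule on 4]
8. ~(~p | s), 0   [~<>-rule on 2 via 0R0]
9. p, 0   [~|-rule on 8]
10. ~s, 0   [~|-rule on 8]
Accessibility: 0R0
Branch closes: s and ~s both at 0.
All branches of the negation close; one closing branch shown above.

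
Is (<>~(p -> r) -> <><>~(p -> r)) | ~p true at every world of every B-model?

Tableau for the negation ~((<>~(p -> r) -> <><>~(p -> r)) | ~p):
1. ~((<>~(p -> r) -> <><>~(p -> r)) | ~p), w0
2. ~(<>~(p -> r) -> <><>~(p -> r)), w0   [~|-rule on 1]
3. p, w0   [~|-rule on 1]
4. <>~(p -> r), w0   [~->-rule on 2]
5. ~<><>~(p -> r), w0   [~->-rule on 2]
6. ~<>~(p -> r), w0   [~<>-rule on 5 via w0Rw0]
7. p -> r, w0   [~<>-rule on 6 via w0Rw0]
8. r, w0   [->-rule on 7 (branches; this branch)]
9. ~(p -> r), w1   [<>-rule on 4: fresh world w1, w0Rw1]
10. p, w1   [~->-rule on 9]
11. ~r, w1   [~->-rule on 9]
12. ~<>~(p -> r), w1   [~<>-rule on 5 via w0Rw1]
13. p -> r, w1   [~<>-rule on 6 via w0Rw1]
14. r, w1   [->-rule on 13 (branches; this branch)]
Accessibility: w0Rw0, w0Rw1, w1Rw0, w1Rw1
Branch closes: r and ~r both at w1.
Every branch of the negation's tableau closes; the branch above is one of them.

Valid in B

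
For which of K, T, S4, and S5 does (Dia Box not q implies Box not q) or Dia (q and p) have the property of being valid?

S5

S5-tableau for the negation not ((Dia Box not q implies Box not q) or Dia (q and p)):
1. not ((Dia Box not q implies Box not q) or Dia (q and p)), w0
2. not (Dia Box not q implies Box not q), w0   [neg-or-rule on 1]
3. not Dia (q and p), w0   [neg-or-rule on 1]
4. Dia Box not q, w0   [neg-implies-rule on 2]
5. not Box not q, w0   [neg-implies-rule on 2]
6. not (q and p), w0   [neg-Dia-rule on 3 via w0Rw0]
7. not p, w0   [neg-and-rule on 6 (branches; this branch)]
8. Box not q, w1   [Dia-rule on 4: fresh world w1, w0Rw1]
9. not (q and p), w1   [neg-Dia-rule on 3 via w0Rw1]
10. not q, w0   [Box-rule on 8 via w1Rw0]
11. not q, w1   [Box-rule on 8 via w1Rw1]
12. not p, w1   [neg-and-rule on 9 (branches; this branch)]
13. q, w2   [neg-Box-rule on 5: fresh world w2, w0Rw2]
14. not (q and p), w2   [neg-Dia-rule on 3 via w0Rw2]
15. not q, w2   [Box-rule on 8 via w1Rw2]
Accessibility: w0Rw0, w0Rw1, w0Rw2, w1Rw0, w1Rw1, w1Rw2, w2Rw0, w2Rw1, w2Rw2
Branch closes: q and not q both at w2.
Every branch closes (one shown): valid in S5.
S4-tableau for the negation not ((Dia Box not q implies Box not q) or Dia (q and p)):
1. not ((Dia Box not q implies Box not q) or Dia (q and p)), w0
2. not (Dia Box not q implies Box not q), w0   [neg-or-rule on 1]
3. not Dia (q and p), w0   [neg-or-rule on 1]
4. Dia Box not q, w0   [neg-implies-rule on 2]
5. not Box not q, w0   [neg-implies-rule on 2]
6. not (q and p), w0   [neg-Dia-rule on 3 via w0Rw0]
7. not p, w0   [neg-and-rule on 6 (branches; this branch)]
8. Box not q, w1   [Dia-rule on 4: fresh world w1, w0Rw1]
9. not (q and p), w1   [neg-Dia-rule on 3 via w0Rw1]
10. not q, w1   [Box-rule on 8 via w1Rw1]
11. not p, w1   [neg-and-rule on 9 (branches; this branch)]
12. q, w2   [neg-Box-rule on 5: fresh world w2, w0Rw2]
13. not (q and p), w2   [neg-Dia-rule on 3 via w0Rw2]
14. not p, w2   [neg-and-rule on 13 (branches; this branch)]
Accessibility: w0Rw0, w0Rw1, w0Rw2, w1Rw1, w2Rw2
Complete open branch: countermodel on an S4-frame, so not valid in S4, nor in K, T (the same frame is also a K-frame and a T-frame).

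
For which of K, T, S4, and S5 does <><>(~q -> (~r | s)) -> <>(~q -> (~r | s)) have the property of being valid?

S4, S5

T-tableau for the negation ~(<><>(~q -> (~r | s)) -> <>(~q -> (~r | s))):
1. ~(<><>(~q -> (~r | s)) -> <>(~q -> (~r | s))), w0
2. <><>(~q -> (~r | s)), w0
3. ~<>(~q -> (~r | s)), w0
4. ~(~q -> (~r | s)), w0
5. ~q, w0
6. ~(~r | s), w0
7. r, w0
8. ~s, w0
9. <>(~q -> (~r | s)), w1
10. ~(~q -> (~r | s)), w1
11. ~q, w1
12. ~(~r | s), w1
13. r, w1
14. ~s, w1
15. ~q -> (~r | s), w2
16. ~r | s, w2
17. s, w2
Accessibility: w0Rw0, w0Rw1, w1Rw1, w1Rw2, w2Rw2
Complete open branch: countermodel on a T-frame, so not valid in T, nor in K (the same frame is also a K-frame).
S4-tableau for the negation ~(<><>(~q -> (~r | s)) -> <>(~q -> (~r | s))):
1. ~(<><>(~q -> (~r | s)) -> <>(~q -> (~r | s))), w0
2. <><>(~q -> (~r | s)), w0
3. ~<>(~q -> (~r | s)), w0
4. ~(~q -> (~r | s)), w0
5. ~q, w0
6. ~(~r | s), w0
7. r, w0
8. ~s, w0
9. <>(~q -> (~r | s)), w1
10. ~(~q -> (~r | s)), w1
11. ~q, w1
12. ~(~r | s), w1
13. r, w1
14. ~s, w1
15. ~q -> (~r | s), w2
16. ~(~q -> (~r | s)), w2
17. ~q, w2
18. ~(~r | s), w2
19. r, w2
20. ~s, w2
21. ~r | s, w2
22. s, w2
Accessibility: w0Rw0, w0Rw1, w0Rw2, w1Rw1, w1Rw2, w2Rw2
Branch closes: s and ~s both at w2.
Every branch closes (one shown): valid in S4, hence also in S5 (every theorem of S4 is a theorem of S5).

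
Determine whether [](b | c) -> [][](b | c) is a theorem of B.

Tableau for the negation ~([](b | c) -> [][](b | c)):
1. ~([](b | c) -> [][](b | c)), w0
2. [](b | c), w0   [~->-rule on 1]
3. ~[][](b | c), w0   [~->-rule on 1]
4. b | c, w0   [[]-rule on 2 via w0Rw0]
5. c, w0   [|-rule on 4 (branches; this branch)]
6. ~[](b | c), w1   [~[]-rule on 3: fresh world w1, w0Rw1]
7. b | c, w1   [[]-rule on 2 via w0Rw1]
8. c, w1   [|-rule on 7 (branches; this branch)]
9. ~(b | c), w2   [~[]-rule on 6: fresh world w2, w1Rw2]
10. ~b, w2   [~|-rule on 9]
11. ~c, w2   [~|-rule on 9]
Accessibility: w0Rw0, w0Rw1, w1Rw0, w1Rw1, w1Rw2, w2Rw1, w2Rw2
The negation has an open branch (countermodel exists).

Invalid (countermodel exists)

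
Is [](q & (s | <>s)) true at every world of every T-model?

Not valid

Tableau for the negation ~[](q & (s | <>s)):
1. ~[](q & (s | <>s)), w0
2. ~(q & (s | <>s)), w1
3. ~(s | <>s), w1
4. ~s, w1
5. ~<>s, w1
Accessibility: w0Rw0, w0Rw1, w1Rw1
The negation has an open branch (countermodel exists).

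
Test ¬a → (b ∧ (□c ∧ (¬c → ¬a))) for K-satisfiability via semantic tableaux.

Satisfiable (open branch found)

1. ¬a → (b ∧ (□c ∧ (¬c → ¬a))), w0
2. b ∧ (□c ∧ (¬c → ¬a)), w0
3. b, w0
4. □c ∧ (¬c → ¬a), w0
5. □c, w0
6. ¬c → ¬a, w0
7. ¬a, w0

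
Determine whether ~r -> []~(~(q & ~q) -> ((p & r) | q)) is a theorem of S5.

Tableau for the negation ~(~r -> []~(~(q & ~q) -> ((p & r) | q))):
1. ~(~r -> []~(~(q & ~q) -> ((p & r) | q))), u
2. ~r, u
3. ~[]~(~(q & ~q) -> ((p & r) | q)), u
4. ~(q & ~q) -> ((p & r) | q), v
5. (p & r) | q, v
6. q, v
Accessibility: uRu, uRv, vRu, vRv
The negation has an open branch (countermodel exists).

No, not valid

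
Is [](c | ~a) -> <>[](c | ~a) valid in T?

Tableau for the negation ~([](c | ~a) -> <>[](c | ~a)):
1. ~([](c | ~a) -> <>[](c | ~a)), 0
2. [](c | ~a), 0
3. ~<>[](c | ~a), 0
4. c | ~a, 0
5. ~[](c | ~a), 0
6. ~a, 0
7. ~(c | ~a), 1
8. ~c, 1
9. a, 1
10. c | ~a, 1
11. ~[](c | ~a), 1
12. ~a, 1
Accessibility: 0R0, 0R1, 1R1
Branch closes: a and ~a both at 1.
Every branch of the negation's tableau closes; the branch above is one of them.

Valid in T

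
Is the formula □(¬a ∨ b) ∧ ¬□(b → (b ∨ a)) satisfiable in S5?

Unsatisfiable

1. □(¬a ∨ b) ∧ ¬□(b → (b ∨ a)), 0
2. □(¬a ∨ b), 0
3. ¬□(b → (b ∨ a)), 0
4. ¬a ∨ b, 0
5. b, 0
6. ¬(b → (b ∨ a)), 1
7. b, 1
8. ¬(b ∨ a), 1
9. ¬b, 1
10. ¬a, 1
Accessibility: 0R0, 0R1, 1R0, 1R1
Branch closes: b and ¬b both at 1.
All branches of the tableau close; one closing branch shown above.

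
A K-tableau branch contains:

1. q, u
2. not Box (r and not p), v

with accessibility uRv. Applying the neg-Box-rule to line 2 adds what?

a fresh world w with vRw, and not (r and not p) at w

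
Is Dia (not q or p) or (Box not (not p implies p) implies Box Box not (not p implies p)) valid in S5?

Valid

Tableau for the negation not (Dia (not q or p) or (Box not (not p implies p) implies Box Box not (not p implies p))):
1. not (Dia (not q or p) or (Box not (not p implies p) implies Box Box not (not p implies p))), w0
2. not Dia (not q or p), w0   [neg-or-rule on 1]
3. not (Box not (not p implies p) implies Box Box not (not p implies p)), w0   [neg-or-rule on 1]
4. Box not (not p implies p), w0   [neg-implies-rule on 3]
5. not Box Box not (not p implies p), w0   [neg-implies-rule on 3]
6. not (not q or p), w0   [neg-Dia-rule on 2 via w0Rw0]
7. q, w0   [neg-or-rule on 6]
8. not p, w0   [neg-or-rule on 6]
9. not (not p implies p), w0   [Box-rule on 4 via w0Rw0]
10. not Box not (not p implies p), w1   [neg-Box-rule on 5: fresh world w1, w0Rw1]
11. not (not q or p), w1   [neg-Dia-rule on 2 via w0Rw1]
12. q, w1   [neg-or-rule on 11]
13. not p, w1   [neg-or-rule on 11]
14. not (not p implies p), w1   [Box-rule on 4 via w0Rw1]
15. not p implies p, w2   [neg-Box-rule on 10: fresh world w2, w1Rw2]
16. not (not q or p), w2   [neg-Dia-rule on 2 via w0Rw2]
17. q, w2   [neg-or-rule on 16]
18. not p, w2   [neg-or-rule on 16]
19. not (not p implies p), w2   [Box-rule on 4 via w0Rw2]
20. p, w2   [implies-rule on 15 (branches; this branch)]
Accessibility: w0Rw0, w0Rw1, w0Rw2, w1Rw0, w1Rw1, w1Rw2, w2Rw0, w2Rw1, w2Rw2
Branch closes: p and not p both at w2.
All branches of the negation close; one closing branch shown above.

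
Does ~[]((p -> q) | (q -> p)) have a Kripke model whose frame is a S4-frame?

1. ~[]((p -> q) | (q -> p)), u
2. ~((p -> q) | (q -> p)), v
3. ~(p -> q), v
4. ~(q -> p), v
5. p, v
6. ~q, v
7. q, v
8. ~p, v
Accessibility: uRu, uRv, vRv
Branch closes: q and ~q both at v.
Every branch closes; the branch above is one of them.

Unsatisfiable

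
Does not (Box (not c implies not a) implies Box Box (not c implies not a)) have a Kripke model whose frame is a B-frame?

1. not (Box (not c implies not a) implies Box Box (not c implies not a)), w0
2. Box (not c implies not a), w0
3. not Box Box (not c implies not a), w0
4. not c implies not a, w0
5. not a, w0
6. not Box (not c implies not a), w1
7. not c implies not a, w1
8. not a, w1
9. not (not c implies not a), w2
10. not c, w2
11. a, w2
Accessibility: w0Rw0, w0Rw1, w1Rw0, w1Rw1, w1Rw2, w2Rw1, w2Rw2

Yes, satisfiable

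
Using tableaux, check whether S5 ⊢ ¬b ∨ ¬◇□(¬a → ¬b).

Not valid

Tableau for the negation ¬(¬b ∨ ¬◇□(¬a → ¬b)):
1. ¬(¬b ∨ ¬◇□(¬a → ¬b)), 0
2. b, 0   [¬∨-rule on 1]
3. ◇□(¬a → ¬b), 0   [¬∨-rule on 1]
4. □(¬a → ¬b), 1   [◇-rule on 3: fresh world 1, 0R1]
5. ¬a → ¬b, 0   [□-rule on 4 via 1R0]
6. ¬a → ¬b, 1   [□-rule on 4 via 1R1]
7. a, 0   [→-rule on 5 (branches; this branch)]
8. ¬b, 1   [→-rule on 6 (branches; this branch)]
Accessibility: 0R0, 0R1, 1R0, 1R1
The negation has an open branch (countermodel exists).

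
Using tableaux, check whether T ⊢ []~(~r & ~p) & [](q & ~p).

Tableau for the negation ~([]~(~r & ~p) & [](q & ~p)):
1. ~([]~(~r & ~p) & [](q & ~p)), u
2. ~[](q & ~p), u
3. ~(q & ~p), v
4. p, v
Accessibility: uRu, uRv, vRv
The negation has an open branch (countermodel exists).

No, not valid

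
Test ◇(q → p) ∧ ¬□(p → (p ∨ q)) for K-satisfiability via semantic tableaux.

No, unsatisfiable

1. ◇(q → p) ∧ ¬□(p → (p ∨ q)), 0
2. ◇(q → p), 0   [∧-rule on 1]
3. ¬□(p → (p ∨ q)), 0   [∧-rule on 1]
4. q → p, 1   [◇-rule on 2: fresh world 1, 0R1]
5. p, 1   [→-rule on 4 (branches; this branch)]
6. ¬(p → (p ∨ q)), 2   [¬□-rule on 3: fresh world 2, 0R2]
7. p, 2   [¬→-rule on 6]
8. ¬(p ∨ q), 2   [¬→-rule on 6]
9. ¬p, 2   [¬∨-rule on 8]
10. ¬q, 2   [¬∨-rule on 8]
Accessibility: 0R1, 0R2
Branch closes: p and ¬p both at 2.
Every branch closes; the branch above is one of them.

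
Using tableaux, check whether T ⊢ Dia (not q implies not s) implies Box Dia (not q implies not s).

Tableau for the negation not (Dia (not q implies not s) implies Box Dia (not q implies not s)):
1. not (Dia (not q implies not s) implies Box Dia (not q implies not s)), w0
2. Dia (not q implies not s), w0   [neg-implies-rule on 1]
3. not Box Dia (not q implies not s), w0   [neg-implies-rule on 1]
4. not q implies not s, w1   [Dia-rule on 2: fresh world w1, w0Rw1]
5. not s, w1   [implies-rule on 4 (branches; this branch)]
6. not Dia (not q implies not s), w2   [neg-Box-rule on 3: fresh world w2, w0Rw2]
7. not (not q implies not s), w2   [neg-Dia-rule on 6 via w2Rw2]
8. not q, w2   [neg-implies-rule on 7]
9. s, w2   [neg-implies-rule on 7]
Accessibility: w0Rw0, w0Rw1, w0Rw2, w1Rw1, w2Rw2
The negation has an open branch (countermodel exists).

No, not valid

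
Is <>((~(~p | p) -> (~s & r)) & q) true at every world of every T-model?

Invalid (countermodel exists)

Tableau for the negation ~<>((~(~p | p) -> (~s & r)) & q):
1. ~<>((~(~p | p) -> (~s & r)) & q), 0
2. ~((~(~p | p) -> (~s & r)) & q), 0   [~<>-rule on 1 via 0R0]
3. ~q, 0   [~&-rule on 2 (branches; this branch)]
Accessibility: 0R0
The negation has an open branch (countermodel exists).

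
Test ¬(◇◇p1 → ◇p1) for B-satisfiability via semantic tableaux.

1. ¬(◇◇p1 → ◇p1), u
2. ◇◇p1, u   [¬→-rule on 1]
3. ¬◇p1, u   [¬→-rule on 1]
4. ¬p1, u   [¬◇-rule on 3 via uRu]
5. ◇p1, v   [◇-rule on 2: fresh world v, uRv]
6. ¬p1, v   [¬◇-rule on 3 via uRv]
7. p1, w   [◇-rule on 5: fresh world w, vRw]
Accessibility: uRu, uRv, vRu, vRv, vRw, wRv, wRw

Satisfiable (open branch found)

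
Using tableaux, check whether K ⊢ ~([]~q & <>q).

Valid

Tableau for the negation []~q & <>q:
1. []~q & <>q, w0
2. []~q, w0   [&-rule on 1]
3. <>q, w0   [&-rule on 1]
4. q, w1   [<>-rule on 3: fresh world w1, w0Rw1]
5. ~q, w1   [[]-rule on 2 via w0Rw1]
Accessibility: w0Rw1
Branch closes: q and ~q both at w1.
All branches of the negation close; one closing branch shown above.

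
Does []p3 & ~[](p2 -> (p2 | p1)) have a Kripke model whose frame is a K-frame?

Unsatisfiable (every branch closes)

1. []p3 & ~[](p2 -> (p2 | p1)), u
2. []p3, u
3. ~[](p2 -> (p2 | p1)), u
4. ~(p2 -> (p2 | p1)), v
5. p2, v
6. ~(p2 | p1), v
7. ~p2, v
8. ~p1, v
Accessibility: uRv
Branch closes: p2 and ~p2 both at v.
(One branch shown.) All branches close.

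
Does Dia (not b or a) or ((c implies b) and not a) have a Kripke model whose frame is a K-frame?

Yes, satisfiable

1. Dia (not b or a) or ((c implies b) and not a), 0
2. (c implies b) and not a, 0   [or-rule on 1 (branches; this branch)]
3. c implies b, 0   [and-rule on 2]
4. not a, 0   [and-rule on 2]
5. b, 0   [implies-rule on 3 (branches; this branch)]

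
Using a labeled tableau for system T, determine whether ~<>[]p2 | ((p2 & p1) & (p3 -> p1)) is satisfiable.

1. ~<>[]p2 | ((p2 & p1) & (p3 -> p1)), w0
2. (p2 & p1) & (p3 -> p1), w0
3. p2 & p1, w0
4. p3 -> p1, w0
5. p2, w0
6. p1, w0
Accessibility: w0Rw0

Satisfiable (open branch found)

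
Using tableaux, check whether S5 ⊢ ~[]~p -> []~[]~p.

Tableau for the negation ~(~[]~p -> []~[]~p):
1. ~(~[]~p -> []~[]~p), w0
2. ~[]~p, w0
3. ~[]~[]~p, w0
4. p, w1
5. []~p, w2
6. ~p, w0
7. ~p, w1
Accessibility: w0Rw0, w0Rw1, w0Rw2, w1Rw0, w1Rw1, w1Rw2, w2Rw0, w2Rw1, w2Rw2
Branch closes: p and ~p both at w1.
All branches of the negation close; one closing branch shown above.

Yes, valid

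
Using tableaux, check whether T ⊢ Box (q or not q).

Tableau for the negation not Box (q or not q):
1. not Box (q or not q), 0
2. not (q or not q), 1
3. not q, 1
4. q, 1
Accessibility: 0R0, 0R1, 1R1
Branch closes: q and not q both at 1.
All branches of the negation close; one closing branch shown above.

Yes, valid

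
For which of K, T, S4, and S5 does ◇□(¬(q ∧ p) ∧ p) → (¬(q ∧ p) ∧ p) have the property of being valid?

S5

S5-tableau for the negation ¬(◇□(¬(q ∧ p) ∧ p) → (¬(q ∧ p) ∧ p)):
1. ¬(◇□(¬(q ∧ p) ∧ p) → (¬(q ∧ p) ∧ p)), w0
2. ◇□(¬(q ∧ p) ∧ p), w0
3. ¬(¬(q ∧ p) ∧ p), w0
4. q ∧ p, w0
5. q, w0
6. p, w0
7. □(¬(q ∧ p) ∧ p), w1
8. ¬(q ∧ p) ∧ p, w0
9. ¬(q ∧ p), w0
10. ¬(q ∧ p) ∧ p, w1
11. ¬(q ∧ p), w1
12. p, w1
13. ¬p, w0
Accessibility: w0Rw0, w0Rw1, w1Rw0, w1Rw1
Branch closes: p and ¬p both at w0.
Every branch closes (one shown): valid in S5.
S4-tableau for the negation ¬(◇□(¬(q ∧ p) ∧ p) → (¬(q ∧ p) ∧ p)):
1. ¬(◇□(¬(q ∧ p) ∧ p) → (¬(q ∧ p) ∧ p)), w0
2. ◇□(¬(q ∧ p) ∧ p), w0
3. ¬(¬(q ∧ p) ∧ p), w0
4. ¬p, w0
5. □(¬(q ∧ p) ∧ p), w1
6. ¬(q ∧ p) ∧ p, w1
7. ¬(q ∧ p), w1
8. p, w1
9. ¬q, w1
Accessibility: w0Rw0, w0Rw1, w1Rw1
Complete open branch: countermodel on an S4-frame, so not valid in S4, nor in K, T (the same frame is also a K-frame and a T-frame).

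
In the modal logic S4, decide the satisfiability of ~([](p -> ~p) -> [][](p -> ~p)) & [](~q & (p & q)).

Unsatisfiable

1. ~([](p -> ~p) -> [][](p -> ~p)) & [](~q & (p & q)), 0
2. ~([](p -> ~p) -> [][](p -> ~p)), 0
3. [](~q & (p & q)), 0
4. [](p -> ~p), 0
5. ~[][](p -> ~p), 0
6. ~q & (p & q), 0
7. ~q, 0
8. p & q, 0
9. p, 0
10. q, 0
Accessibility: 0R0
Branch closes: q and ~q both at 0.
All branches of the tableau close; one closing branch shown above.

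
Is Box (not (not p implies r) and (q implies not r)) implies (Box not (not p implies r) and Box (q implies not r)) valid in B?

Tableau for the negation not (Box (not (not p implies r) and (q implies not r)) implies (Box not (not p implies r) and Box (q implies not r))):
1. not (Box (not (not p implies r) and (q implies not r)) implies (Box not (not p implies r) and Box (q implies not r))), u
2. Box (not (not p implies r) and (q implies not r)), u
3. not (Box not (not p implies r) and Box (q implies not r)), u
4. not (not p implies r) and (q implies not r), u
5. not (not p implies r), u
6. q implies not r, u
7. not p, u
8. not r, u
9. not Box (q implies not r), u
10. not (q implies not r), v
11. q, v
12. r, v
13. not (not p implies r) and (q implies not r), v
14. not (not p implies r), v
15. q implies not r, v
16. not p, v
17. not r, v
Accessibility: uRu, uRv, vRu, vRv
Branch closes: r and not r both at v.
All branches of the negation close; one closing branch shown above.

Valid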